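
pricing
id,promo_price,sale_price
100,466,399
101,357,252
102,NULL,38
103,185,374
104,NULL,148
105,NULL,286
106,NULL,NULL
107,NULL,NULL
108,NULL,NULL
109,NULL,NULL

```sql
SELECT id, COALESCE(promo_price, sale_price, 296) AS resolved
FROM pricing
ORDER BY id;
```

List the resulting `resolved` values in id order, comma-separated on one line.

466, 357, 38, 185, 148, 286, 296, 296, 296, 296

id=100: promo_price=466 → 466
id=101: promo_price=357 → 357
id=102: promo_price=NULL, sale_price=38 → 38
id=103: promo_price=185 → 185
id=104: promo_price=NULL, sale_price=148 → 148
id=105: promo_price=NULL, sale_price=286 → 286
id=106: promo_price=NULL, sale_price=NULL, → literal 296 → 296
id=107: promo_price=NULL, sale_price=NULL, → literal 296 → 296
id=108: promo_price=NULL, sale_price=NULL, → literal 296 → 296
id=109: promo_price=NULL, sale_price=NULL, → literal 296 → 296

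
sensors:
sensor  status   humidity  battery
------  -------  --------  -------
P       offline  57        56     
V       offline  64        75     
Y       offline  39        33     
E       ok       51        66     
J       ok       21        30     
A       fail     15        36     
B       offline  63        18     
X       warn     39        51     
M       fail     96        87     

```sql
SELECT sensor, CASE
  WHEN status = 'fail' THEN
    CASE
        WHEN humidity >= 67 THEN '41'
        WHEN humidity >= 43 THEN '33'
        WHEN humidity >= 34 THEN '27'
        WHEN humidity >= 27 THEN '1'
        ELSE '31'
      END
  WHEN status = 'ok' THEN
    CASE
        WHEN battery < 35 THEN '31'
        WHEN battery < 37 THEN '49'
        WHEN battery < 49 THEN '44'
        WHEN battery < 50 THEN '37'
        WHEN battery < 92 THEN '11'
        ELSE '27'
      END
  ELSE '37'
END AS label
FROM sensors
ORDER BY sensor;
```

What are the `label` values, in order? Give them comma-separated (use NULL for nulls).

sensor=A: status='fail' → inner[ELSE] → 31
sensor=B: status='offline' → outer ELSE → 37
sensor=E: status='ok' → inner[battery < 92] → 11
sensor=J: status='ok' → inner[battery < 35] → 31
sensor=M: status='fail' → inner[humidity >= 67] → 41
sensor=P: status='offline' → outer ELSE → 37
sensor=V: status='offline' → outer ELSE → 37
sensor=X: status='warn' → outer ELSE → 37
sensor=Y: status='offline' → outer ELSE → 37

31, 37, 11, 31, 41, 37, 37, 37, 37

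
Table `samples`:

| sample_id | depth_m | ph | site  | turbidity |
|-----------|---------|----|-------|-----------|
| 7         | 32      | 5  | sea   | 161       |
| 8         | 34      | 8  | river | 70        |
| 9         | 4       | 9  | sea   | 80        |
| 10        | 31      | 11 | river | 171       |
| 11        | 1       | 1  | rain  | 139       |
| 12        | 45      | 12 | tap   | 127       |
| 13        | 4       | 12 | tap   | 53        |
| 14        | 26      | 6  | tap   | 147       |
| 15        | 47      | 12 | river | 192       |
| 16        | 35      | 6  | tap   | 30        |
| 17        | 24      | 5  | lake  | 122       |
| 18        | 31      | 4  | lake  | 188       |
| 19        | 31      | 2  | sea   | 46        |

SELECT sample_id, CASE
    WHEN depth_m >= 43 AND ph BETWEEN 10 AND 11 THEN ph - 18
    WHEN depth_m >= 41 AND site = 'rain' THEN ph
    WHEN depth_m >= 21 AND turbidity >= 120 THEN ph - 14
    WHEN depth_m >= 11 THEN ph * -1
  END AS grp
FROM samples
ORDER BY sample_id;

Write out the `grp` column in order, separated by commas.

-9, -8, NULL, -3, NULL, -2, NULL, -8, -2, -6, -9, -10, -2

sample_id=7: depth_m >= 21 AND turbidity >= 120 → -9
sample_id=8: depth_m >= 11 → -8
sample_id=9: (no match → NULL) → NULL
sample_id=10: depth_m >= 21 AND turbidity >= 120 → -3
sample_id=11: (no match → NULL) → NULL
sample_id=12: depth_m >= 21 AND turbidity >= 120 → -2
sample_id=13: (no match → NULL) → NULL
sample_id=14: depth_m >= 21 AND turbidity >= 120 → -8
sample_id=15: depth_m >= 21 AND turbidity >= 120 → -2
sample_id=16: depth_m >= 11 → -6
sample_id=17: depth_m >= 21 AND turbidity >= 120 → -9
sample_id=18: depth_m >= 21 AND turbidity >= 120 → -10
sample_id=19: depth_m >= 11 → -2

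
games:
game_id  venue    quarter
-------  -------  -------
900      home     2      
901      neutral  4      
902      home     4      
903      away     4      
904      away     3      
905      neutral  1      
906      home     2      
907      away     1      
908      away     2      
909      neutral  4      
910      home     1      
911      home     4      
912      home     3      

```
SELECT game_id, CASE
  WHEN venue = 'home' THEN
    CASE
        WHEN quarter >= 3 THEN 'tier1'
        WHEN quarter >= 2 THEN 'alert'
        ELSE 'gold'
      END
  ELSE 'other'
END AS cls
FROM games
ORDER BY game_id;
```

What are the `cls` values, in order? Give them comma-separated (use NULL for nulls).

alert, other, tier1, other, other, other, alert, other, other, other, gold, tier1, tier1

game_id=900: venue='home' → inner[quarter >= 2] → alert
game_id=901: venue='neutral' → outer ELSE → other
game_id=902: venue='home' → inner[quarter >= 3] → tier1
game_id=903: venue='away' → outer ELSE → other
game_id=904: venue='away' → outer ELSE → other
game_id=905: venue='neutral' → outer ELSE → other
game_id=906: venue='home' → inner[quarter >= 2] → alert
game_id=907: venue='away' → outer ELSE → other
game_id=908: venue='away' → outer ELSE → other
game_id=909: venue='neutral' → outer ELSE → other
game_id=910: venue='home' → inner[ELSE] → gold
game_id=911: venue='home' → inner[quarter >= 3] → tier1
game_id=912: venue='home' → inner[quarter >= 3] → tier1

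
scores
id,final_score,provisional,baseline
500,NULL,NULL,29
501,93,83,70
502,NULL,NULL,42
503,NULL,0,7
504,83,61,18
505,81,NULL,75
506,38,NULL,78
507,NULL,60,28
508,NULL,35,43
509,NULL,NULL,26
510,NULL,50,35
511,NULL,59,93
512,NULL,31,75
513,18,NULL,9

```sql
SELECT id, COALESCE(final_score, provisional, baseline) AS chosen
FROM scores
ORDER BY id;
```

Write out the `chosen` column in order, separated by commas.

29, 93, 42, 0, 83, 81, 38, 60, 35, 26, 50, 59, 31, 18

id=500: final_score=NULL, provisional=NULL, baseline=29 → 29
id=501: final_score=93 → 93
id=502: final_score=NULL, provisional=NULL, baseline=42 → 42
id=503: final_score=NULL, provisional=0 → 0
id=504: final_score=83 → 83
id=505: final_score=81 → 81
id=506: final_score=38 → 38
id=507: final_score=NULL, provisional=60 → 60
id=508: final_score=NULL, provisional=35 → 35
id=509: final_score=NULL, provisional=NULL, baseline=26 → 26
id=510: final_score=NULL, provisional=50 → 50
id=511: final_score=NULL, provisional=59 → 59
id=512: final_score=NULL, provisional=31 → 31
id=513: final_score=18 → 18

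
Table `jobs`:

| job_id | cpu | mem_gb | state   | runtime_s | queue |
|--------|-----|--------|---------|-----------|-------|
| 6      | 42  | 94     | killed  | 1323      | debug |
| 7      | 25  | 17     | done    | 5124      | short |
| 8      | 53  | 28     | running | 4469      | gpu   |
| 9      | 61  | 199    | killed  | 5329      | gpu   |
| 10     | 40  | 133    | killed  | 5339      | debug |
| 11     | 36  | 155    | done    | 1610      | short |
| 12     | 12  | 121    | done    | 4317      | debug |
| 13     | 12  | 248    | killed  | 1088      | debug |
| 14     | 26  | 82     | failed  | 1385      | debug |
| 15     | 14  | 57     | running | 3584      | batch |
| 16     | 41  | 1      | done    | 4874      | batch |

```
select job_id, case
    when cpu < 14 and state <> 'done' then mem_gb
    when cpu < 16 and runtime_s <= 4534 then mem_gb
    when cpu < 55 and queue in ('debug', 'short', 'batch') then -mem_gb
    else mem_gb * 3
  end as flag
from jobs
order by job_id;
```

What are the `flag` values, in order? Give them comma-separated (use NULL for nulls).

job_id=6: cpu < 55 and queue in ('debug', 'short', 'batch') → -94
job_id=7: cpu < 55 and queue in ('debug', 'short', 'batch') → -17
job_id=8: ELSE → 84
job_id=9: ELSE → 597
job_id=10: cpu < 55 and queue in ('debug', 'short', 'batch') → -133
job_id=11: cpu < 55 and queue in ('debug', 'short', 'batch') → -155
job_id=12: cpu < 16 and runtime_s <= 4534 → 121
job_id=13: cpu < 14 and state <> 'done' → 248
job_id=14: cpu < 55 and queue in ('debug', 'short', 'batch') → -82
job_id=15: cpu < 16 and runtime_s <= 4534 → 57
job_id=16: cpu < 55 and queue in ('debug', 'short', 'batch') → -1

-94, -17, 84, 597, -133, -155, 121, 248, -82, 57, -1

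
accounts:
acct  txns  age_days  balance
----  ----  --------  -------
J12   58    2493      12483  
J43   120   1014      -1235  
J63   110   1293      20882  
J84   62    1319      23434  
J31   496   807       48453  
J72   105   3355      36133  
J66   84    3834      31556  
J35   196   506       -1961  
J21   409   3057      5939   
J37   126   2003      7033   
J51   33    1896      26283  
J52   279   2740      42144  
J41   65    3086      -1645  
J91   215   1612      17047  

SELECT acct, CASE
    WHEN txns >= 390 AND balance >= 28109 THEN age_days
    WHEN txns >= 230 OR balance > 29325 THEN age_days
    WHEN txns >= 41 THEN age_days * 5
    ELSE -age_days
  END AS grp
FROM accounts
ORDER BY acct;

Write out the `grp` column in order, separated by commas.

12465, 3057, 807, 2530, 10015, 15430, 5070, -1896, 2740, 6465, 3834, 3355, 6595, 8060

acct=J12: txns >= 41 → 12465
acct=J21: txns >= 230 OR balance > 29325 → 3057
acct=J31: txns >= 390 AND balance >= 28109 → 807
acct=J35: txns >= 41 → 2530
acct=J37: txns >= 41 → 10015
acct=J41: txns >= 41 → 15430
acct=J43: txns >= 41 → 5070
acct=J51: ELSE → -1896
acct=J52: txns >= 230 OR balance > 29325 → 2740
acct=J63: txns >= 41 → 6465
acct=J66: txns >= 230 OR balance > 29325 → 3834
acct=J72: txns >= 230 OR balance > 29325 → 3355
acct=J84: txns >= 41 → 6595
acct=J91: txns >= 41 → 8060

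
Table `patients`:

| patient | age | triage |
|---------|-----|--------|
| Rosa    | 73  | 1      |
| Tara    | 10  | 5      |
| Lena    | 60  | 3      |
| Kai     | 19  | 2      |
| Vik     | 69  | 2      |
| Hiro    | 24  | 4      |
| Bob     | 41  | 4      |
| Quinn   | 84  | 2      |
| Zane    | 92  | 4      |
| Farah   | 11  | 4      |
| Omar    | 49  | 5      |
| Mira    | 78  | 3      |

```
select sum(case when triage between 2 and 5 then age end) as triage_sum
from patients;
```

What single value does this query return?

patient=Rosa: ✗
patient=Tara: ✓ → 10
patient=Lena: ✓ → 60
patient=Kai: ✓ → 19
patient=Vik: ✓ → 69
patient=Hiro: ✓ → 24
patient=Bob: ✓ → 41
patient=Quinn: ✓ → 84
patient=Zane: ✓ → 92
patient=Farah: ✓ → 11
patient=Omar: ✓ → 49
patient=Mira: ✓ → 78
triage_sum = 10 + 60 + 19 + 69 + 24 + 41 + 84 + 92 + 11 + 49 + 78 = 537

537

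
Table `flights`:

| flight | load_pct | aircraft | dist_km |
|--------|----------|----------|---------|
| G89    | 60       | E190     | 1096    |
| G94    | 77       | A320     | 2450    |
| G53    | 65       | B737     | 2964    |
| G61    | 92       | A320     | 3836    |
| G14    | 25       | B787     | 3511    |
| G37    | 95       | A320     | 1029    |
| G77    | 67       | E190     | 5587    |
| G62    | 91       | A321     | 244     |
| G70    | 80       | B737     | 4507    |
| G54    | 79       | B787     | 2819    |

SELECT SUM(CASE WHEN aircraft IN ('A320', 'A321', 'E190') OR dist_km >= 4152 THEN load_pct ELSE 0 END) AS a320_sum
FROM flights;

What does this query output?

flight=G89: ✓ → 60
flight=G94: ✓ → 77
flight=G53: ✗
flight=G61: ✓ → 92
flight=G14: ✗
flight=G37: ✓ → 95
flight=G77: ✓ → 67
flight=G62: ✓ → 91
flight=G70: ✓ → 80
flight=G54: ✗
a320_sum = 60 + 77 + 92 + 95 + 67 + 91 + 80 = 562

562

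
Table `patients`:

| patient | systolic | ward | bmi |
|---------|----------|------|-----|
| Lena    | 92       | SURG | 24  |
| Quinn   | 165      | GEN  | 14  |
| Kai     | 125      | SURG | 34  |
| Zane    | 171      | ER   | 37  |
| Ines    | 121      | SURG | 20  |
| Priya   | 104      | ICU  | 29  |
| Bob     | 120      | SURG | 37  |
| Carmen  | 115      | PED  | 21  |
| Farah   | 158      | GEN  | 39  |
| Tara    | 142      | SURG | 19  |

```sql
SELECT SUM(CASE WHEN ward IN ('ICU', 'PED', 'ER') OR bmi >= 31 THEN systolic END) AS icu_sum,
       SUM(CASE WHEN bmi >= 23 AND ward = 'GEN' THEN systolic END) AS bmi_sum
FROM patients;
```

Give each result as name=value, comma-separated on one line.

[icu_sum: ward IN ('ICU', 'PED', 'ER') OR bmi >= 31]
patient=Lena: ✗
patient=Quinn: ✗
patient=Kai: ✓ → 125
patient=Zane: ✓ → 171
patient=Ines: ✗
patient=Priya: ✓ → 104
patient=Bob: ✓ → 120
patient=Carmen: ✓ → 115
patient=Farah: ✓ → 158
patient=Tara: ✗
icu_sum = 125 + 171 + 104 + 120 + 115 + 158 = 793
—
[bmi_sum: bmi >= 23 AND ward = 'GEN']
patient=Lena: ✗
patient=Quinn: ✗
patient=Kai: ✗
patient=Zane: ✗
patient=Ines: ✗
patient=Priya: ✗
patient=Bob: ✗
patient=Carmen: ✗
patient=Farah: ✓ → 158
patient=Tara: ✗
bmi_sum = 158

icu_sum=793, bmi_sum=158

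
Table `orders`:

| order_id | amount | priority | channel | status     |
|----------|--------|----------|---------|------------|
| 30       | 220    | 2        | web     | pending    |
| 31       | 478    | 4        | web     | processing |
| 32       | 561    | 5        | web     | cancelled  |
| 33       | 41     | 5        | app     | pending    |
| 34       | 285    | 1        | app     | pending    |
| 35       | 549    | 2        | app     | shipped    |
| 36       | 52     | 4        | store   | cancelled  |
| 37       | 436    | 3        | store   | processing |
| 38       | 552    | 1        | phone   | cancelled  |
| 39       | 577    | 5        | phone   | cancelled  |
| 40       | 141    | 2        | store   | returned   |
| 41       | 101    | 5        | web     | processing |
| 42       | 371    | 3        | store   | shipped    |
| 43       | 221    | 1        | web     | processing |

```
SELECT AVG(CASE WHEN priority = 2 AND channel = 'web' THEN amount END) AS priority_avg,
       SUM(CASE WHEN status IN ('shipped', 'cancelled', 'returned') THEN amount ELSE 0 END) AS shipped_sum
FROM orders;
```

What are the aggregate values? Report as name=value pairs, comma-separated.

priority_avg=220, shipped_sum=2803

[priority_avg: priority = 2 AND channel = 'web']
order_id=30: ✓ → 220
order_id=31: ✗
order_id=32: ✗
order_id=33: ✗
order_id=34: ✗
order_id=35: ✗
order_id=36: ✗
order_id=37: ✗
order_id=38: ✗
order_id=39: ✗
order_id=40: ✗
order_id=41: ✗
order_id=42: ✗
order_id=43: ✗
priority_avg = 220
—
[shipped_sum: status IN ('shipped', 'cancelled', 'returned')]
order_id=30: ✗
order_id=31: ✗
order_id=32: ✓ → 561
order_id=33: ✗
order_id=34: ✗
order_id=35: ✓ → 549
order_id=36: ✓ → 52
order_id=37: ✗
order_id=38: ✓ → 552
order_id=39: ✓ → 577
order_id=40: ✓ → 141
order_id=41: ✗
order_id=42: ✓ → 371
order_id=43: ✗
shipped_sum = 561 + 549 + 52 + 552 + 577 + 141 + 371 = 2803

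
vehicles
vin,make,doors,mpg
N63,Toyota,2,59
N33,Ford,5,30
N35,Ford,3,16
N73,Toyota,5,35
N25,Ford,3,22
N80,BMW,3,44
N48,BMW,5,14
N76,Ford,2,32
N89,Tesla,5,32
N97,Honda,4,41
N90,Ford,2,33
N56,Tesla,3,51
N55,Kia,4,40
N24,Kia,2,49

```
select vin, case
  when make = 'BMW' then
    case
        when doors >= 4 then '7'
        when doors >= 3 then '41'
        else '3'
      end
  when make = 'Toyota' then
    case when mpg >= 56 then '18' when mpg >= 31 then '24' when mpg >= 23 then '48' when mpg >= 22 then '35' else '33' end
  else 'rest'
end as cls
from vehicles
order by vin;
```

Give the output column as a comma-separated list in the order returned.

vin=N24: make='Kia' → outer ELSE → rest
vin=N25: make='Ford' → outer ELSE → rest
vin=N33: make='Ford' → outer ELSE → rest
vin=N35: make='Ford' → outer ELSE → rest
vin=N48: make='BMW' → inner[doors >= 4] → 7
vin=N55: make='Kia' → outer ELSE → rest
vin=N56: make='Tesla' → outer ELSE → rest
vin=N63: make='Toyota' → inner[mpg >= 56] → 18
vin=N73: make='Toyota' → inner[mpg >= 31] → 24
vin=N76: make='Ford' → outer ELSE → rest
vin=N80: make='BMW' → inner[doors >= 3] → 41
vin=N89: make='Tesla' → outer ELSE → rest
vin=N90: make='Ford' → outer ELSE → rest
vin=N97: make='Honda' → outer ELSE → rest

rest, rest, rest, rest, 7, rest, rest, 18, 24, rest, 41, rest, rest, rest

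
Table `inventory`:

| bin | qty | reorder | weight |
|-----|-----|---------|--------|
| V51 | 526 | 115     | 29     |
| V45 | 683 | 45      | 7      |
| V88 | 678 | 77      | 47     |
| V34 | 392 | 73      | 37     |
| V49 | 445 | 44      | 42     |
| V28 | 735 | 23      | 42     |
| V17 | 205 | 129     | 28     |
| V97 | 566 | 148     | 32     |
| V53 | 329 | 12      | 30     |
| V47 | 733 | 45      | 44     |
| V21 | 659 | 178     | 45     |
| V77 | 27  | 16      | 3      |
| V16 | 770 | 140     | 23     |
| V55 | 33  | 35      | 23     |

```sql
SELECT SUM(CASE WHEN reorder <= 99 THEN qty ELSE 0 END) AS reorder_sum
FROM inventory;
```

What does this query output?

bin=V51: ✗
bin=V45: ✓ → 683
bin=V88: ✓ → 678
bin=V34: ✓ → 392
bin=V49: ✓ → 445
bin=V28: ✓ → 735
bin=V17: ✗
bin=V97: ✗
bin=V53: ✓ → 329
bin=V47: ✓ → 733
bin=V21: ✗
bin=V77: ✓ → 27
bin=V16: ✗
bin=V55: ✓ → 33
reorder_sum = 683 + 678 + 392 + 445 + 735 + 329 + 733 + 27 + 33 = 4055

4055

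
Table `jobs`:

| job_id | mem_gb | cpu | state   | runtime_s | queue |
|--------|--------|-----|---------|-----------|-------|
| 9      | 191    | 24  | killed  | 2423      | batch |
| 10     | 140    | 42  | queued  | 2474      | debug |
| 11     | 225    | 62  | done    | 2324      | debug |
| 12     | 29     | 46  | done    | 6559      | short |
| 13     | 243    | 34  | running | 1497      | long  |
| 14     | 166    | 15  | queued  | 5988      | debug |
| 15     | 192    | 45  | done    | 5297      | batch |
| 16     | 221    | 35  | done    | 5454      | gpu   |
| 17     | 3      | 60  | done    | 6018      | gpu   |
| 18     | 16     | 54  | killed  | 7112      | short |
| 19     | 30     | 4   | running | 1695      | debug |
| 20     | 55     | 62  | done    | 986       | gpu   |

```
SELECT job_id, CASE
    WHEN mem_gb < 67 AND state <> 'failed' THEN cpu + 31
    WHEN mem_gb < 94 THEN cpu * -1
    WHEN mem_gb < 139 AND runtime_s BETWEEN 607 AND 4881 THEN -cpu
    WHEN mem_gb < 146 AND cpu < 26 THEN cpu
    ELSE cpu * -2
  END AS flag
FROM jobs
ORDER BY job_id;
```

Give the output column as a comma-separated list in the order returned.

job_id=9: ELSE → -48
job_id=10: ELSE → -84
job_id=11: ELSE → -124
job_id=12: mem_gb < 67 AND state <> 'failed' → 77
job_id=13: ELSE → -68
job_id=14: ELSE → -30
job_id=15: ELSE → -90
job_id=16: ELSE → -70
job_id=17: mem_gb < 67 AND state <> 'failed' → 91
job_id=18: mem_gb < 67 AND state <> 'failed' → 85
job_id=19: mem_gb < 67 AND state <> 'failed' → 35
job_id=20: mem_gb < 67 AND state <> 'failed' → 93

-48, -84, -124, 77, -68, -30, -90, -70, 91, 85, 35, 93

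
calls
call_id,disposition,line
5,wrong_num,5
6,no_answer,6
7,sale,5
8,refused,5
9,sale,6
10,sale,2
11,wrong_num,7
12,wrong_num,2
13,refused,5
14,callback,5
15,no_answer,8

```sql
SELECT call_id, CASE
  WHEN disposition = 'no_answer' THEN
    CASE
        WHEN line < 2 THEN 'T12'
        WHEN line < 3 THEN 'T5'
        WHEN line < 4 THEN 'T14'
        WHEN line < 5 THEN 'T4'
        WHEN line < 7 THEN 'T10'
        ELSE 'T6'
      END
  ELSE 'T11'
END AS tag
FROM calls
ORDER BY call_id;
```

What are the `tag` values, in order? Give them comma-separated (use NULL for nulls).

T11, T10, T11, T11, T11, T11, T11, T11, T11, T11, T6

call_id=5: disposition='wrong_num' → outer ELSE → T11
call_id=6: disposition='no_answer' → inner[line < 7] → T10
call_id=7: disposition='sale' → outer ELSE → T11
call_id=8: disposition='refused' → outer ELSE → T11
call_id=9: disposition='sale' → outer ELSE → T11
call_id=10: disposition='sale' → outer ELSE → T11
call_id=11: disposition='wrong_num' → outer ELSE → T11
call_id=12: disposition='wrong_num' → outer ELSE → T11
call_id=13: disposition='refused' → outer ELSE → T11
call_id=14: disposition='callback' → outer ELSE → T11
call_id=15: disposition='no_answer' → inner[ELSE] → T6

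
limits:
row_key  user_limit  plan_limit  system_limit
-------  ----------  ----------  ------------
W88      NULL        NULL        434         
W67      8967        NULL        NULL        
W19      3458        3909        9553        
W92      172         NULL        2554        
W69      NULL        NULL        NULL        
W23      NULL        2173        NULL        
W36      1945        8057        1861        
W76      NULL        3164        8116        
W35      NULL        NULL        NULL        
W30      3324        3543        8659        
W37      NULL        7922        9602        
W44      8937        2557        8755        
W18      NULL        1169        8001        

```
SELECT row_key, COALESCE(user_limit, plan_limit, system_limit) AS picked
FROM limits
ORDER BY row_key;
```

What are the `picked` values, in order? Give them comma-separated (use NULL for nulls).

1169, 3458, 2173, 3324, NULL, 1945, 7922, 8937, 8967, NULL, 3164, 434, 172

row_key=W18: user_limit=NULL, plan_limit=1169 → 1169
row_key=W19: user_limit=3458 → 3458
row_key=W23: user_limit=NULL, plan_limit=2173 → 2173
row_key=W30: user_limit=3324 → 3324
row_key=W35: user_limit=NULL, plan_limit=NULL, system_limit=NULL (all NULL) → NULL
row_key=W36: user_limit=1945 → 1945
row_key=W37: user_limit=NULL, plan_limit=7922 → 7922
row_key=W44: user_limit=8937 → 8937
row_key=W67: user_limit=8967 → 8967
row_key=W69: user_limit=NULL, plan_limit=NULL, system_limit=NULL (all NULL) → NULL
row_key=W76: user_limit=NULL, plan_limit=3164 → 3164
row_key=W88: user_limit=NULL, plan_limit=NULL, system_limit=434 → 434
row_key=W92: user_limit=172 → 172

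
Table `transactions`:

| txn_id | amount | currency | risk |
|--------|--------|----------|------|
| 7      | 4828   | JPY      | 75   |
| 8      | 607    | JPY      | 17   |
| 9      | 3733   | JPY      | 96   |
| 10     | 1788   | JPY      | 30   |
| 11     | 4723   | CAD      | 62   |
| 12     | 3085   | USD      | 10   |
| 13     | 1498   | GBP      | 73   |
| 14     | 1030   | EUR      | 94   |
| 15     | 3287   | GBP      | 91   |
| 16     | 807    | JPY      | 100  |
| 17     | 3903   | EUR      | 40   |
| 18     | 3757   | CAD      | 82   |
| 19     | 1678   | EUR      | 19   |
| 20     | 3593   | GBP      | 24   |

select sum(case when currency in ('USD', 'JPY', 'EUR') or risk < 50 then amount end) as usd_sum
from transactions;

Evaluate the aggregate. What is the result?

txn_id=7: ✓ → 4828
txn_id=8: ✓ → 607
txn_id=9: ✓ → 3733
txn_id=10: ✓ → 1788
txn_id=11: ✗
txn_id=12: ✓ → 3085
txn_id=13: ✗
txn_id=14: ✓ → 1030
txn_id=15: ✗
txn_id=16: ✓ → 807
txn_id=17: ✓ → 3903
txn_id=18: ✗
txn_id=19: ✓ → 1678
txn_id=20: ✓ → 3593
usd_sum = 4828 + 607 + 3733 + 1788 + 3085 + 1030 + 807 + 3903 + 1678 + 3593 = 25052

25052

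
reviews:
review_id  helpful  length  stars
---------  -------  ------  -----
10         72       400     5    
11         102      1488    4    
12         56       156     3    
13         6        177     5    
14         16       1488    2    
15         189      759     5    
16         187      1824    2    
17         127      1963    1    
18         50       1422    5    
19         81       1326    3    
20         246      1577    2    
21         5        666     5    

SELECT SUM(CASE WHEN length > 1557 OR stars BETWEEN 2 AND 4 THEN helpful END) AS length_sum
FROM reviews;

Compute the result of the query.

815

review_id=10: ✗
review_id=11: ✓ → 102
review_id=12: ✓ → 56
review_id=13: ✗
review_id=14: ✓ → 16
review_id=15: ✗
review_id=16: ✓ → 187
review_id=17: ✓ → 127
review_id=18: ✗
review_id=19: ✓ → 81
review_id=20: ✓ → 246
review_id=21: ✗
length_sum = 102 + 56 + 16 + 187 + 127 + 81 + 246 = 815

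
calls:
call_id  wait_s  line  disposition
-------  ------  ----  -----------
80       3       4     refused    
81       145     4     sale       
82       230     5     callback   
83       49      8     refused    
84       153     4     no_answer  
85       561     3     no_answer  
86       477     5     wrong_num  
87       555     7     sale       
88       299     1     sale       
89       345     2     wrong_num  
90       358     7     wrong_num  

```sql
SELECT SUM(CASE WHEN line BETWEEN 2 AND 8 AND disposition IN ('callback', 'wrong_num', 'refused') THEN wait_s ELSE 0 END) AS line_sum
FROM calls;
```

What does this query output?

call_id=80: ✓ → 3
call_id=81: ✗
call_id=82: ✓ → 230
call_id=83: ✓ → 49
call_id=84: ✗
call_id=85: ✗
call_id=86: ✓ → 477
call_id=87: ✗
call_id=88: ✗
call_id=89: ✓ → 345
call_id=90: ✓ → 358
line_sum = 3 + 230 + 49 + 477 + 345 + 358 = 1462

1462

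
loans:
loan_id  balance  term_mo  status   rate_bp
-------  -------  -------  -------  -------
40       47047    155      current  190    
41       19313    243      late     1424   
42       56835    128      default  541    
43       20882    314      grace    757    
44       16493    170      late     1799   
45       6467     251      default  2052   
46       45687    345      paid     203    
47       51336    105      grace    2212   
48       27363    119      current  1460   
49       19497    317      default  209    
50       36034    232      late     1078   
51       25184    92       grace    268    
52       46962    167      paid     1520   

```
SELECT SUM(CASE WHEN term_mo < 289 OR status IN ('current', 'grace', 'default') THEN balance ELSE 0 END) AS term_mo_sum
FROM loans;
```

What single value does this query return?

373413

loan_id=40: ✓ → 47047
loan_id=41: ✓ → 19313
loan_id=42: ✓ → 56835
loan_id=43: ✓ → 20882
loan_id=44: ✓ → 16493
loan_id=45: ✓ → 6467
loan_id=46: ✗
loan_id=47: ✓ → 51336
loan_id=48: ✓ → 27363
loan_id=49: ✓ → 19497
loan_id=50: ✓ → 36034
loan_id=51: ✓ → 25184
loan_id=52: ✓ → 46962
term_mo_sum = 47047 + 19313 + 56835 + 20882 + 16493 + 6467 + 51336 + 27363 + 19497 + 36034 + 25184 + 46962 = 373413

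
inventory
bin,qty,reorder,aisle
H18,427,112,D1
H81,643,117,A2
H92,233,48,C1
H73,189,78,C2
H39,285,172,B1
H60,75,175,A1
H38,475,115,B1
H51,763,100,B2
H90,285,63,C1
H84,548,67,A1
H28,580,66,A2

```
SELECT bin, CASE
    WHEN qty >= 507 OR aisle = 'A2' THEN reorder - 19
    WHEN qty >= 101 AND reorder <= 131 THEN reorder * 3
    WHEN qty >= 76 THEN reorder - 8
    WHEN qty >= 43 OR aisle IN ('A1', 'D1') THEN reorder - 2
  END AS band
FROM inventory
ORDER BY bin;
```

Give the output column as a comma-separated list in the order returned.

336, 47, 345, 164, 81, 173, 234, 98, 48, 189, 144

bin=H18: qty >= 101 AND reorder <= 131 → 336
bin=H28: qty >= 507 OR aisle = 'A2' → 47
bin=H38: qty >= 101 AND reorder <= 131 → 345
bin=H39: qty >= 76 → 164
bin=H51: qty >= 507 OR aisle = 'A2' → 81
bin=H60: qty >= 43 OR aisle IN ('A1', 'D1') → 173
bin=H73: qty >= 101 AND reorder <= 131 → 234
bin=H81: qty >= 507 OR aisle = 'A2' → 98
bin=H84: qty >= 507 OR aisle = 'A2' → 48
bin=H90: qty >= 101 AND reorder <= 131 → 189
bin=H92: qty >= 101 AND reorder <= 131 → 144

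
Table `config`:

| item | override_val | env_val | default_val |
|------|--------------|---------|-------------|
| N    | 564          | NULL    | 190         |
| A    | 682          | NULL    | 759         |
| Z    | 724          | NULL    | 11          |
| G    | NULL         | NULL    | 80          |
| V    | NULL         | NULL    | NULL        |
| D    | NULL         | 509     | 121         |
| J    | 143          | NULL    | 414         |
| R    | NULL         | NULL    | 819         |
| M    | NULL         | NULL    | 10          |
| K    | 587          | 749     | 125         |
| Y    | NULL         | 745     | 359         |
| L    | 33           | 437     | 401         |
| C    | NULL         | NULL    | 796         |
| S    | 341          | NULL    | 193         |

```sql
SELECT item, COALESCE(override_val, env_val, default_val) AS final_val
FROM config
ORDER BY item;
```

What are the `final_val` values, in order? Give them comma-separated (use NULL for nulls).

682, 796, 509, 80, 143, 587, 33, 10, 564, 819, 341, NULL, 745, 724

item=A: override_val=682 → 682
item=C: override_val=NULL, env_val=NULL, default_val=796 → 796
item=D: override_val=NULL, env_val=509 → 509
item=G: override_val=NULL, env_val=NULL, default_val=80 → 80
item=J: override_val=143 → 143
item=K: override_val=587 → 587
item=L: override_val=33 → 33
item=M: override_val=NULL, env_val=NULL, default_val=10 → 10
item=N: override_val=564 → 564
item=R: override_val=NULL, env_val=NULL, default_val=819 → 819
item=S: override_val=341 → 341
item=V: override_val=NULL, env_val=NULL, default_val=NULL (all NULL) → NULL
item=Y: override_val=NULL, env_val=745 → 745
item=Z: override_val=724 → 724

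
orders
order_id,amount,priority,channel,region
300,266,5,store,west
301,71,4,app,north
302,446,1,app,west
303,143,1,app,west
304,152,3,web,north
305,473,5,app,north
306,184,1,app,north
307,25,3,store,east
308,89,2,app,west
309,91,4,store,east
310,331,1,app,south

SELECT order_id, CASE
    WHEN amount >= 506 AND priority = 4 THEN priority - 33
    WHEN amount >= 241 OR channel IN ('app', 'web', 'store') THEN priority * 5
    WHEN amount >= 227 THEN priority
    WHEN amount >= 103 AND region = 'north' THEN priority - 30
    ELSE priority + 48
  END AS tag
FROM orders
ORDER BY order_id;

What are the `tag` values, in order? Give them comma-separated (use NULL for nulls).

order_id=300: amount >= 241 OR channel IN ('app', 'web', 'store') → 25
order_id=301: amount >= 241 OR channel IN ('app', 'web', 'store') → 20
order_id=302: amount >= 241 OR channel IN ('app', 'web', 'store') → 5
order_id=303: amount >= 241 OR channel IN ('app', 'web', 'store') → 5
order_id=304: amount >= 241 OR channel IN ('app', 'web', 'store') → 15
order_id=305: amount >= 241 OR channel IN ('app', 'web', 'store') → 25
order_id=306: amount >= 241 OR channel IN ('app', 'web', 'store') → 5
order_id=307: amount >= 241 OR channel IN ('app', 'web', 'store') → 15
order_id=308: amount >= 241 OR channel IN ('app', 'web', 'store') → 10
order_id=309: amount >= 241 OR channel IN ('app', 'web', 'store') → 20
order_id=310: amount >= 241 OR channel IN ('app', 'web', 'store') → 5

25, 20, 5, 5, 15, 25, 5, 15, 10, 20, 5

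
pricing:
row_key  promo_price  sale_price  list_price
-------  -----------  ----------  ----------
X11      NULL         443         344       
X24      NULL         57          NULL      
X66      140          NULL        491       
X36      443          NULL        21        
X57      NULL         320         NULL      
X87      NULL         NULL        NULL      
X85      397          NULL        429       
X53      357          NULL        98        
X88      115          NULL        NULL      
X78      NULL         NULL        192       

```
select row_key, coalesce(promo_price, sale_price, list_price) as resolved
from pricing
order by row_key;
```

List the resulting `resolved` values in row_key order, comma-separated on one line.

443, 57, 443, 357, 320, 140, 192, 397, NULL, 115

row_key=X11: promo_price=NULL, sale_price=443 → 443
row_key=X24: promo_price=NULL, sale_price=57 → 57
row_key=X36: promo_price=443 → 443
row_key=X53: promo_price=357 → 357
row_key=X57: promo_price=NULL, sale_price=320 → 320
row_key=X66: promo_price=140 → 140
row_key=X78: promo_price=NULL, sale_price=NULL, list_price=192 → 192
row_key=X85: promo_price=397 → 397
row_key=X87: promo_price=NULL, sale_price=NULL, list_price=NULL (all NULL) → NULL
row_key=X88: promo_price=115 → 115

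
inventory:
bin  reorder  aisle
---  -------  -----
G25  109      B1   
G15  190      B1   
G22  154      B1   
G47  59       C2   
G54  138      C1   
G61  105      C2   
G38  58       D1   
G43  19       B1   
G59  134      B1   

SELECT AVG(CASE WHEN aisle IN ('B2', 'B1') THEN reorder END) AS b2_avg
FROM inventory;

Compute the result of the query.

bin=G25: ✓ → 109
bin=G15: ✓ → 190
bin=G22: ✓ → 154
bin=G47: ✗
bin=G54: ✗
bin=G61: ✗
bin=G38: ✗
bin=G43: ✓ → 19
bin=G59: ✓ → 134
b2_avg = (109 + 190 + 154 + 19 + 134) / 5 = 121.2

121.2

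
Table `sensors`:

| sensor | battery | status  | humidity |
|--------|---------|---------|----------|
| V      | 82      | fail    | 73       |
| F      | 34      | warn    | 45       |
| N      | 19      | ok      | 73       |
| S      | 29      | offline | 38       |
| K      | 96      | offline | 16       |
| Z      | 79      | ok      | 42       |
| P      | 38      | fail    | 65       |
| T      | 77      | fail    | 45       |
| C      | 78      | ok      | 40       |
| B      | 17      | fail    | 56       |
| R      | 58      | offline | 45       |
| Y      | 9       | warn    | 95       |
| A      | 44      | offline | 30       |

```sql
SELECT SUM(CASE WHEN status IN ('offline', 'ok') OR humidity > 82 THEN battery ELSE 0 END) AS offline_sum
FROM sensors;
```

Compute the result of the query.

412

sensor=V: ✗
sensor=F: ✗
sensor=N: ✓ → 19
sensor=S: ✓ → 29
sensor=K: ✓ → 96
sensor=Z: ✓ → 79
sensor=P: ✗
sensor=T: ✗
sensor=C: ✓ → 78
sensor=B: ✗
sensor=R: ✓ → 58
sensor=Y: ✓ → 9
sensor=A: ✓ → 44
offline_sum = 19 + 29 + 96 + 79 + 78 + 58 + 9 + 44 = 412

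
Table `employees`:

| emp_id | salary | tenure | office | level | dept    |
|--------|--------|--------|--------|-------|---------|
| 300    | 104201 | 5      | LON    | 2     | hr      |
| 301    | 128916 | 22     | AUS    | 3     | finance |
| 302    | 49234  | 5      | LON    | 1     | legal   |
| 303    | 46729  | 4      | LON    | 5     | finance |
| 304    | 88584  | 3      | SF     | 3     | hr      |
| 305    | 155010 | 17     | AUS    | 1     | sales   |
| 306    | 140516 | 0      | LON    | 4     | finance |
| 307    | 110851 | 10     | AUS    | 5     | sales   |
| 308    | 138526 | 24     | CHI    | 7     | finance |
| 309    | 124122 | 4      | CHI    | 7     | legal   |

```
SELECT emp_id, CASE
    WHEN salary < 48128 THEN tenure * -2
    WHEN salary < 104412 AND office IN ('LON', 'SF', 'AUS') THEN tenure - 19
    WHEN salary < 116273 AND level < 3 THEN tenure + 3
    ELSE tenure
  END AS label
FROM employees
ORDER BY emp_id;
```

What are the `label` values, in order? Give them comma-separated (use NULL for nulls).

-14, 22, -14, -8, -16, 17, 0, 10, 24, 4

emp_id=300: salary < 104412 AND office IN ('LON', 'SF', 'AUS') → -14
emp_id=301: ELSE → 22
emp_id=302: salary < 104412 AND office IN ('LON', 'SF', 'AUS') → -14
emp_id=303: salary < 48128 → -8
emp_id=304: salary < 104412 AND office IN ('LON', 'SF', 'AUS') → -16
emp_id=305: ELSE → 17
emp_id=306: ELSE → 0
emp_id=307: ELSE → 10
emp_id=308: ELSE → 24
emp_id=309: ELSE → 4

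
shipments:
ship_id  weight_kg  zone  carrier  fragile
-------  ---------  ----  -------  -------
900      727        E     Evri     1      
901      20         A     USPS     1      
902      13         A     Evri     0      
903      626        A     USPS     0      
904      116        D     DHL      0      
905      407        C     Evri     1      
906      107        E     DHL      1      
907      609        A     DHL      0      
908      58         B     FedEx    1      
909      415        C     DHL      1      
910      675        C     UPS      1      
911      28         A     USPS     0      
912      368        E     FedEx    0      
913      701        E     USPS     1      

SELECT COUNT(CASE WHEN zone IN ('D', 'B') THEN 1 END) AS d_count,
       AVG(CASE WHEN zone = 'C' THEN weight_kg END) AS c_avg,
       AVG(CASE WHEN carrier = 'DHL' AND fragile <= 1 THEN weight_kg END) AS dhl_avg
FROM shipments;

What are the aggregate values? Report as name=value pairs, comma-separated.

d_count=2, c_avg=499, dhl_avg=311.75

[d_count: zone IN ('D', 'B')]
ship_id=900: ✗
ship_id=901: ✗
ship_id=902: ✗
ship_id=903: ✗
ship_id=904: ✓ → 1
ship_id=905: ✗
ship_id=906: ✗
ship_id=907: ✗
ship_id=908: ✓ → 1
ship_id=909: ✗
ship_id=910: ✗
ship_id=911: ✗
ship_id=912: ✗
ship_id=913: ✗
d_count = COUNT(1, 1) = 2
—
[c_avg: zone = 'C']
ship_id=900: ✗
ship_id=901: ✗
ship_id=902: ✗
ship_id=903: ✗
ship_id=904: ✗
ship_id=905: ✓ → 407
ship_id=906: ✗
ship_id=907: ✗
ship_id=908: ✗
ship_id=909: ✓ → 415
ship_id=910: ✓ → 675
ship_id=911: ✗
ship_id=912: ✗
ship_id=913: ✗
c_avg = (407 + 415 + 675) / 3 = 499
—
[dhl_avg: carrier = 'DHL' AND fragile <= 1]
ship_id=900: ✗
ship_id=901: ✗
ship_id=902: ✗
ship_id=903: ✗
ship_id=904: ✓ → 116
ship_id=905: ✗
ship_id=906: ✓ → 107
ship_id=907: ✓ → 609
ship_id=908: ✗
ship_id=909: ✓ → 415
ship_id=910: ✗
ship_id=911: ✗
ship_id=912: ✗
ship_id=913: ✗
dhl_avg = (116 + 107 + 609 + 415) / 4 = 311.75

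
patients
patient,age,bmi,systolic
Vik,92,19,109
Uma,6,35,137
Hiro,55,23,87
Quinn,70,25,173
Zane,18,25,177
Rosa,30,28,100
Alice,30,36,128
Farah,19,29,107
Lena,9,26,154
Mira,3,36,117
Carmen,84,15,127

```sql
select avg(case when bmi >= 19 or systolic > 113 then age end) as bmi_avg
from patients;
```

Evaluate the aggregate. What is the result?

37.8181818182

patient=Vik: ✓ → 92
patient=Uma: ✓ → 6
patient=Hiro: ✓ → 55
patient=Quinn: ✓ → 70
patient=Zane: ✓ → 18
patient=Rosa: ✓ → 30
patient=Alice: ✓ → 30
patient=Farah: ✓ → 19
patient=Lena: ✓ → 9
patient=Mira: ✓ → 3
patient=Carmen: ✓ → 84
bmi_avg = (92 + 6 + 55 + 70 + 18 + 30 + 30 + 19 + 9 + 3 + 84) / 11 = 37.8181818182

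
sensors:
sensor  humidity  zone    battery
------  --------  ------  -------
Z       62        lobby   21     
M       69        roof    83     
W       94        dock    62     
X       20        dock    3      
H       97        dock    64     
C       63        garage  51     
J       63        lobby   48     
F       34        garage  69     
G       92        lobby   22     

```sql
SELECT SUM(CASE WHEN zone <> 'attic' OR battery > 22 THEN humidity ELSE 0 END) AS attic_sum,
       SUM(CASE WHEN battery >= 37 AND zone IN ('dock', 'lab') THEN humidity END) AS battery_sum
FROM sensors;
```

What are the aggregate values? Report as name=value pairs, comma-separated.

attic_sum=594, battery_sum=191

[attic_sum: zone <> 'attic' OR battery > 22]
sensor=Z: ✓ → 62
sensor=M: ✓ → 69
sensor=W: ✓ → 94
sensor=X: ✓ → 20
sensor=H: ✓ → 97
sensor=C: ✓ → 63
sensor=J: ✓ → 63
sensor=F: ✓ → 34
sensor=G: ✓ → 92
attic_sum = 62 + 69 + 94 + 20 + 97 + 63 + 63 + 34 + 92 = 594
—
[battery_sum: battery >= 37 AND zone IN ('dock', 'lab')]
sensor=Z: ✗
sensor=M: ✗
sensor=W: ✓ → 94
sensor=X: ✗
sensor=H: ✓ → 97
sensor=C: ✗
sensor=J: ✗
sensor=F: ✗
sensor=G: ✗
battery_sum = 94 + 97 = 191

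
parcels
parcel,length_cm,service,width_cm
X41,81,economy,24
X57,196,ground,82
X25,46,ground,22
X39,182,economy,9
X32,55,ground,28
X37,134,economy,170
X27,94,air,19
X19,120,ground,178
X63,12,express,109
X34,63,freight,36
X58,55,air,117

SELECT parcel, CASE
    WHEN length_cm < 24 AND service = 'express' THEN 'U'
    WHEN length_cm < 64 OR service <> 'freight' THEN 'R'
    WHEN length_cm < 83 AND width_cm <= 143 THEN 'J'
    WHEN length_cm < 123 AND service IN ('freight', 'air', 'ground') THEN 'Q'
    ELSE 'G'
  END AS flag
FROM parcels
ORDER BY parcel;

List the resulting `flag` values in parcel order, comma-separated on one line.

R, R, R, R, R, R, R, R, R, R, U

parcel=X19: length_cm < 64 OR service <> 'freight' → R
parcel=X25: length_cm < 64 OR service <> 'freight' → R
parcel=X27: length_cm < 64 OR service <> 'freight' → R
parcel=X32: length_cm < 64 OR service <> 'freight' → R
parcel=X34: length_cm < 64 OR service <> 'freight' → R
parcel=X37: length_cm < 64 OR service <> 'freight' → R
parcel=X39: length_cm < 64 OR service <> 'freight' → R
parcel=X41: length_cm < 64 OR service <> 'freight' → R
parcel=X57: length_cm < 64 OR service <> 'freight' → R
parcel=X58: length_cm < 64 OR service <> 'freight' → R
parcel=X63: length_cm < 24 AND service = 'express' → U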